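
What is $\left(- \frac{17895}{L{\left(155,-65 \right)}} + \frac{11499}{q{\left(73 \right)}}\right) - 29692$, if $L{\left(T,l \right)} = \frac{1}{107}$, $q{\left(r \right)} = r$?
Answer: $- \frac{141933862}{73} \approx -1.9443 \cdot 10^{6}$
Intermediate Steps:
$L{\left(T,l \right)} = \frac{1}{107}$
$\left(- \frac{17895}{L{\left(155,-65 \right)}} + \frac{11499}{q{\left(73 \right)}}\right) - 29692 = \left(- 17895 \frac{1}{\frac{1}{107}} + \frac{11499}{73}\right) - 29692 = \left(\left(-17895\right) 107 + 11499 \cdot \frac{1}{73}\right) - 29692 = \left(-1914765 + \frac{11499}{73}\right) - 29692 = - \frac{139766346}{73} - 29692 = - \frac{141933862}{73}$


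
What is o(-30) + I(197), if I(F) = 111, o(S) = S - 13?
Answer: 68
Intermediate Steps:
o(S) = -13 + S
o(-30) + I(197) = (-13 - 30) + 111 = -43 + 111 = 68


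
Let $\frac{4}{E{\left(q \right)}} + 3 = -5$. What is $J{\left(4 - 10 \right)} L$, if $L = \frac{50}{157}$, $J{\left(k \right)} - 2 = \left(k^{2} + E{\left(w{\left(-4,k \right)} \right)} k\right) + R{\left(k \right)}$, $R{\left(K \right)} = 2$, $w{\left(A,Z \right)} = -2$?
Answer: $\frac{2150}{157} \approx 13.694$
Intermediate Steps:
$E{\left(q \right)} = - \frac{1}{2}$ ($E{\left(q \right)} = \frac{4}{-3 - 5} = \frac{4}{-8} = 4 \left(- \frac{1}{8}\right) = - \frac{1}{2}$)
$J{\left(k \right)} = 4 + k^{2} - \frac{k}{2}$ ($J{\left(k \right)} = 2 + \left(\left(k^{2} - \frac{k}{2}\right) + 2\right) = 2 + \left(2 + k^{2} - \frac{k}{2}\right) = 4 + k^{2} - \frac{k}{2}$)
$L = \frac{50}{157}$ ($L = 50 \cdot \frac{1}{157} = \frac{50}{157} \approx 0.31847$)
$J{\left(4 - 10 \right)} L = \left(4 + \left(4 - 10\right)^{2} - \frac{4 - 10}{2}\right) \frac{50}{157} = \left(4 + \left(-6\right)^{2} - -3\right) \frac{50}{157} = \left(4 + 36 + 3\right) \frac{50}{157} = 43 \cdot \frac{50}{157} = \frac{2150}{157}$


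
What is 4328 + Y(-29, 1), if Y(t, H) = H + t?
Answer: 4300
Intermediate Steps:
4328 + Y(-29, 1) = 4328 + (1 - 29) = 4328 - 28 = 4300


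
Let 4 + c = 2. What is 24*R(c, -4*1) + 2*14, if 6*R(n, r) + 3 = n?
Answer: 8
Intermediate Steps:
c = -2 (c = -4 + 2 = -2)
R(n, r) = -½ + n/6
24*R(c, -4*1) + 2*14 = 24*(-½ + (⅙)*(-2)) + 2*14 = 24*(-½ - ⅓) + 28 = 24*(-⅚) + 28 = -20 + 28 = 8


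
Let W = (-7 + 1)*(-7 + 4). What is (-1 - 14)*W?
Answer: -270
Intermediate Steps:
W = 18 (W = -6*(-3) = 18)
(-1 - 14)*W = (-1 - 14)*18 = -15*18 = -270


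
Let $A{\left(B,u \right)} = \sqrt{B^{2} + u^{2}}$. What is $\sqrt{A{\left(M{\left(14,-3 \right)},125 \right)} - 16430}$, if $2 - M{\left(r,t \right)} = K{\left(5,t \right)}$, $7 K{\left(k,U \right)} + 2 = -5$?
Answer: $\sqrt{-16430 + \sqrt{15634}} \approx 127.69 i$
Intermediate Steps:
$K{\left(k,U \right)} = -1$ ($K{\left(k,U \right)} = - \frac{2}{7} + \frac{1}{7} \left(-5\right) = - \frac{2}{7} - \frac{5}{7} = -1$)
$M{\left(r,t \right)} = 3$ ($M{\left(r,t \right)} = 2 - -1 = 2 + 1 = 3$)
$\sqrt{A{\left(M{\left(14,-3 \right)},125 \right)} - 16430} = \sqrt{\sqrt{3^{2} + 125^{2}} - 16430} = \sqrt{\sqrt{9 + 15625} - 16430} = \sqrt{\sqrt{15634} - 16430} = \sqrt{-16430 + \sqrt{15634}}$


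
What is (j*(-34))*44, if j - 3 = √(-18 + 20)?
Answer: -4488 - 1496*√2 ≈ -6603.7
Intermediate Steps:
j = 3 + √2 (j = 3 + √(-18 + 20) = 3 + √2 ≈ 4.4142)
(j*(-34))*44 = ((3 + √2)*(-34))*44 = (-102 - 34*√2)*44 = -4488 - 1496*√2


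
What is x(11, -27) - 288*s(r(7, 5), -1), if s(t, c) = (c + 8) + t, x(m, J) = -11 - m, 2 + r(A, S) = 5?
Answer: -2902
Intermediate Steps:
r(A, S) = 3 (r(A, S) = -2 + 5 = 3)
s(t, c) = 8 + c + t (s(t, c) = (8 + c) + t = 8 + c + t)
x(11, -27) - 288*s(r(7, 5), -1) = (-11 - 1*11) - 288*(8 - 1 + 3) = (-11 - 11) - 288*10 = -22 - 2880 = -2902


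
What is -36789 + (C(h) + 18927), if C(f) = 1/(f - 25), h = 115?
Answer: -1607579/90 ≈ -17862.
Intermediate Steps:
C(f) = 1/(-25 + f)
-36789 + (C(h) + 18927) = -36789 + (1/(-25 + 115) + 18927) = -36789 + (1/90 + 18927) = -36789 + 1703431/90 = -1607579/90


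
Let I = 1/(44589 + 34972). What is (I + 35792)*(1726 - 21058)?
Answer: -55050717854916/79561 ≈ -6.9193e+8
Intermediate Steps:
I = 1/79561 ≈ 1.2569e-5
(I + 35792)*(1726 - 21058) = (1/79561 + 35792)*(1726 - 21058) = (2847647313/79561)*(-19332) = -55050717854916/79561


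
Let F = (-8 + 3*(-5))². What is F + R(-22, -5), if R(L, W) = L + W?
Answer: 502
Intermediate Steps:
F = 529 (F = (-8 - 15)² = (-23)² = 529)
F + R(-22, -5) = 529 + (-22 - 5) = 529 - 27 = 502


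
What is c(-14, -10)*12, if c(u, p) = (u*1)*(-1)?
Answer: 168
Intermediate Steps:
c(u, p) = -u (c(u, p) = u*(-1) = -u)
c(-14, -10)*12 = -1*(-14)*12 = 14*12 = 168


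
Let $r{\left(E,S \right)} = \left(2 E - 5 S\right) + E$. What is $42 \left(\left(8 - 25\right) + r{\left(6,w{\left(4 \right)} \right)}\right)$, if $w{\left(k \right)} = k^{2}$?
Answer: $-3318$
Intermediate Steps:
$r{\left(E,S \right)} = - 5 S + 3 E$ ($r{\left(E,S \right)} = \left(- 5 S + 2 E\right) + E = - 5 S + 3 E$)
$42 \left(\left(8 - 25\right) + r{\left(6,w{\left(4 \right)} \right)}\right) = 42 \left(\left(8 - 25\right) + \left(- 5 \cdot 4^{2} + 3 \cdot 6\right)\right) = 42 \left(-17 + \left(\left(-5\right) 16 + 18\right)\right) = 42 \left(-17 + \left(-80 + 18\right)\right) = 42 \left(-17 - 62\right) = 42 \left(-79\right) = -3318$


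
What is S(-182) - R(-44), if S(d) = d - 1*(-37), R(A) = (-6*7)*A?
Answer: -1993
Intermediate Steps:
R(A) = -42*A
S(d) = 37 + d (S(d) = d + 37 = 37 + d)
S(-182) - R(-44) = (37 - 182) - (-42)*(-44) = -145 - 1*1848 = -145 - 1848 = -1993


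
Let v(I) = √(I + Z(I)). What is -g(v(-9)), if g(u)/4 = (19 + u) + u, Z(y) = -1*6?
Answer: -76 - 8*I*√15 ≈ -76.0 - 30.984*I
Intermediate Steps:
Z(y) = -6
v(I) = √(-6 + I) (v(I) = √(I - 6) = √(-6 + I))
g(u) = 76 + 8*u (g(u) = 4*((19 + u) + u) = 4*(19 + 2*u) = 76 + 8*u)
-g(v(-9)) = -(76 + 8*√(-6 - 9)) = -(76 + 8*√(-15)) = -(76 + 8*(I*√15)) = -(76 + 8*I*√15) = -76 - 8*I*√15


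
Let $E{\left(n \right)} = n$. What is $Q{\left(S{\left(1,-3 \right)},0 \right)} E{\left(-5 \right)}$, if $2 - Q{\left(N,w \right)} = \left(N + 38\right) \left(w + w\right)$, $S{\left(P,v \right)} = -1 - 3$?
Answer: $-10$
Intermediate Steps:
$S{\left(P,v \right)} = -4$
$Q{\left(N,w \right)} = 2 - 2 w \left(38 + N\right)$ ($Q{\left(N,w \right)} = 2 - \left(N + 38\right) \left(w + w\right) = 2 - \left(38 + N\right) 2 w = 2 - 2 w \left(38 + N\right)$)
$Q{\left(S{\left(1,-3 \right)},0 \right)} E{\left(-5 \right)} = \left(2 - 0 - \left(-8\right) 0\right) \left(-5\right) = \left(2 + 0 + 0\right) \left(-5\right) = 2 \left(-5\right) = -10$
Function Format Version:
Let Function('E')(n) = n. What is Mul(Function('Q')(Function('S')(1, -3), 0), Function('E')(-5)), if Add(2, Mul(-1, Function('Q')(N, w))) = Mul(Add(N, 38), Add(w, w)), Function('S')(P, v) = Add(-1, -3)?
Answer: -10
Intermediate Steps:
Function('S')(P, v) = -4
Function('Q')(N, w) = Add(2, Mul(-2, w, Add(38, N))) (Function('Q')(N, w) = Add(2, Mul(-1, Mul(Add(N, 38), Add(w, w)))) = Add(2, Mul(-1, Mul(Add(38, N), Mul(2, w)))) = Add(2, Mul(-1, Mul(2, w, Add(38, N)))) = Add(2, Mul(-2, w, Add(38, N))))
Mul(Function('Q')(Function('S')(1, -3), 0), Function('E')(-5)) = Mul(Add(2, Mul(-76, 0), Mul(-2, -4, 0)), -5) = Mul(Add(2, 0, 0), -5) = Mul(2, -5) = -10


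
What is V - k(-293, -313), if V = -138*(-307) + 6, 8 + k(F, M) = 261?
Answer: 42119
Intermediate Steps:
k(F, M) = 253 (k(F, M) = -8 + 261 = 253)
V = 42372 (V = 42366 + 6 = 42372)
V - k(-293, -313) = 42372 - 1*253 = 42372 - 253 = 42119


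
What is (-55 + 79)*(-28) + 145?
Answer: -527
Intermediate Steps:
(-55 + 79)*(-28) + 145 = 24*(-28) + 145 = -672 + 145 = -527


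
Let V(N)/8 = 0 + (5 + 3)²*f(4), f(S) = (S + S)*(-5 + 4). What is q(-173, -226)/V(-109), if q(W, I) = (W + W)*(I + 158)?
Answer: -2941/512 ≈ -5.7441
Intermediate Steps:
q(W, I) = 2*W*(158 + I) (q(W, I) = (2*W)*(158 + I) = 2*W*(158 + I))
f(S) = -2*S (f(S) = (2*S)*(-1) = -2*S)
V(N) = -4096 (V(N) = 8*(0 + (5 + 3)²*(-2*4)) = 8*(0 + 8²*(-8)) = 8*(0 + 64*(-8)) = 8*(0 - 512) = 8*(-512) = -4096)
q(-173, -226)/V(-109) = (2*(-173)*(158 - 226))/(-4096) = (2*(-173)*(-68))*(-1/4096) = 23528*(-1/4096) = -2941/512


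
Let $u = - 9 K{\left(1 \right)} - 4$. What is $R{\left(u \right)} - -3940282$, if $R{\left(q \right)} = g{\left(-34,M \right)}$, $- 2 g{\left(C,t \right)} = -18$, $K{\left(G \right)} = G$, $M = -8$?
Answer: $3940291$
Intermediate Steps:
$g{\left(C,t \right)} = 9$ ($g{\left(C,t \right)} = \left(- \frac{1}{2}\right) \left(-18\right) = 9$)
$u = -13$ ($u = \left(-9\right) 1 - 4 = -9 - 4 = -13$)
$R{\left(q \right)} = 9$
$R{\left(u \right)} - -3940282 = 9 - -3940282 = 9 + 3940282 = 3940291$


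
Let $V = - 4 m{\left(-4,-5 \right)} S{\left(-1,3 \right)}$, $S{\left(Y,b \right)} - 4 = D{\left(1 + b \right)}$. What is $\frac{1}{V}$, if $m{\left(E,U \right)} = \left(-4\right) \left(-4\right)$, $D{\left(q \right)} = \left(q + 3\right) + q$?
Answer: $- \frac{1}{960} \approx -0.0010417$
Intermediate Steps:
$D{\left(q \right)} = 3 + 2 q$ ($D{\left(q \right)} = \left(3 + q\right) + q = 3 + 2 q$)
$S{\left(Y,b \right)} = 9 + 2 b$ ($S{\left(Y,b \right)} = 4 + \left(3 + 2 \left(1 + b\right)\right) = 4 + \left(3 + \left(2 + 2 b\right)\right) = 4 + \left(5 + 2 b\right) = 9 + 2 b$)
$m{\left(E,U \right)} = 16$
$V = -960$ ($V = \left(-4\right) 16 \left(9 + 2 \cdot 3\right) = - 64 \left(9 + 6\right) = \left(-64\right) 15 = -960$)
$\frac{1}{V} = \frac{1}{-960} = - \frac{1}{960}$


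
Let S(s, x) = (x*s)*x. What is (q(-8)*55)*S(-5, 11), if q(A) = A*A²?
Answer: 17036800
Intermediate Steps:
S(s, x) = s*x² (S(s, x) = (s*x)*x = s*x²)
q(A) = A³
(q(-8)*55)*S(-5, 11) = ((-8)³*55)*(-5*11²) = (-512*55)*(-5*121) = -28160*(-605) = 17036800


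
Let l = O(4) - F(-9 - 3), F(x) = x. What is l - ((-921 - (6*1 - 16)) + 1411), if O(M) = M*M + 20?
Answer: -452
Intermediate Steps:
O(M) = 20 + M**2 (O(M) = M**2 + 20 = 20 + M**2)
l = 48 (l = (20 + 4**2) - (-9 - 3) = (20 + 16) - 1*(-12) = 36 + 12 = 48)
l - ((-921 - (6*1 - 16)) + 1411) = 48 - ((-921 - (6*1 - 16)) + 1411) = 48 - ((-921 - (6 - 16)) + 1411) = 48 - ((-921 - 1*(-10)) + 1411) = 48 - ((-921 + 10) + 1411) = 48 - (-911 + 1411) = 48 - 1*500 = 48 - 500 = -452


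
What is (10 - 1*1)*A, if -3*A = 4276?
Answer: -12828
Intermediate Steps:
A = -4276/3 (A = -1/3*4276 = -4276/3 ≈ -1425.3)
(10 - 1*1)*A = (10 - 1*1)*(-4276/3) = (10 - 1)*(-4276/3) = 9*(-4276/3) = -12828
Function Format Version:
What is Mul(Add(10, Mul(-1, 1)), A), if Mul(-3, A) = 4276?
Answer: -12828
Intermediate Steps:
A = Rational(-4276, 3) (A = Mul(Rational(-1, 3), 4276) = Rational(-4276, 3) ≈ -1425.3)
Mul(Add(10, Mul(-1, 1)), A) = Mul(Add(10, Mul(-1, 1)), Rational(-4276, 3)) = Mul(Add(10, -1), Rational(-4276, 3)) = Mul(9, Rational(-4276, 3)) = -12828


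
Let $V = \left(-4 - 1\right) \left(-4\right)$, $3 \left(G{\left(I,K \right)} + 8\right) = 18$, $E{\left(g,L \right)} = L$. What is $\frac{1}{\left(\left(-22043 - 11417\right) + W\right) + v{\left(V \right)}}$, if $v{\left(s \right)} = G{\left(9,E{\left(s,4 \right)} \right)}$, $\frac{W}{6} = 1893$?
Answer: $- \frac{1}{22104} \approx -4.5241 \cdot 10^{-5}$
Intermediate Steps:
$G{\left(I,K \right)} = -2$ ($G{\left(I,K \right)} = -8 + \frac{1}{3} \cdot 18 = -8 + 6 = -2$)
$V = 20$ ($V = \left(-5\right) \left(-4\right) = 20$)
$W = 11358$ ($W = 6 \cdot 1893 = 11358$)
$v{\left(s \right)} = -2$
$\frac{1}{\left(\left(-22043 - 11417\right) + W\right) + v{\left(V \right)}} = \frac{1}{\left(\left(-22043 - 11417\right) + 11358\right) - 2} = \frac{1}{\left(-33460 + 11358\right) - 2} = \frac{1}{-22102 - 2} = \frac{1}{-22104} = - \frac{1}{22104}$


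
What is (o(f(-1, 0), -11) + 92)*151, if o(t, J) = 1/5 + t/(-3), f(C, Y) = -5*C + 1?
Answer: 68101/5 ≈ 13620.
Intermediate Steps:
f(C, Y) = 1 - 5*C
o(t, J) = 1/5 - t/3 (o(t, J) = 1*(1/5) + t*(-1/3) = 1/5 - t/3)
(o(f(-1, 0), -11) + 92)*151 = ((1/5 - (1 - 5*(-1))/3) + 92)*151 = ((1/5 - (1 + 5)/3) + 92)*151 = ((1/5 - 1/3*6) + 92)*151 = ((1/5 - 2) + 92)*151 = (-9/5 + 92)*151 = (451/5)*151 = 68101/5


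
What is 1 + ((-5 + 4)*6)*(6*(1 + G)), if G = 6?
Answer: -251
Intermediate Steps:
1 + ((-5 + 4)*6)*(6*(1 + G)) = 1 + ((-5 + 4)*6)*(6*(1 + 6)) = 1 + (-1*6)*(6*7) = 1 - 6*42 = 1 - 252 = -251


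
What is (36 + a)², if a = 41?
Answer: 5929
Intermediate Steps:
(36 + a)² = (36 + 41)² = 77² = 5929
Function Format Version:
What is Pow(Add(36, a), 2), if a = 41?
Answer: 5929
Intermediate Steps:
Pow(Add(36, a), 2) = Pow(Add(36, 41), 2) = Pow(77, 2) = 5929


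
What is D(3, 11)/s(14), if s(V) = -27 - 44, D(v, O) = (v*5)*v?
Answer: -45/71 ≈ -0.63380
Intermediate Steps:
D(v, O) = 5*v² (D(v, O) = (5*v)*v = 5*v²)
s(V) = -71
D(3, 11)/s(14) = (5*3²)/(-71) = (5*9)*(-1/71) = 45*(-1/71) = -45/71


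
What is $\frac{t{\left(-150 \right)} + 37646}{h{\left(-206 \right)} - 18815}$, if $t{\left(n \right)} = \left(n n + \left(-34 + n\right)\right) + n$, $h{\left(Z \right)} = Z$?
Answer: $- \frac{59812}{19021} \approx -3.1445$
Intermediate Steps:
$t{\left(n \right)} = -34 + n^{2} + 2 n$ ($t{\left(n \right)} = \left(n^{2} + \left(-34 + n\right)\right) + n = \left(-34 + n + n^{2}\right) + n = -34 + n^{2} + 2 n$)
$\frac{t{\left(-150 \right)} + 37646}{h{\left(-206 \right)} - 18815} = \frac{\left(-34 + \left(-150\right)^{2} + 2 \left(-150\right)\right) + 37646}{-206 - 18815} = \frac{\left(-34 + 22500 - 300\right) + 37646}{-19021} = \left(22166 + 37646\right) \left(- \frac{1}{19021}\right) = 59812 \left(- \frac{1}{19021}\right) = - \frac{59812}{19021}$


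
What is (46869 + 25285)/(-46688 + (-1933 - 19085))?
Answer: -36077/33853 ≈ -1.0657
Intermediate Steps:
(46869 + 25285)/(-46688 + (-1933 - 19085)) = 72154/(-46688 - 21018) = 72154/(-67706) = 72154*(-1/67706) = -36077/33853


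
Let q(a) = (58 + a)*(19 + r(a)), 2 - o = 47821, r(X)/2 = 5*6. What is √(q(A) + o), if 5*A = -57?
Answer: 4*I*√68965/5 ≈ 210.09*I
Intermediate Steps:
A = -57/5 (A = (⅕)*(-57) = -57/5 ≈ -11.400)
r(X) = 60 (r(X) = 2*(5*6) = 2*30 = 60)
o = -47819 (o = 2 - 1*47821 = 2 - 47821 = -47819)
q(a) = 4582 + 79*a (q(a) = (58 + a)*(19 + 60) = (58 + a)*79 = 4582 + 79*a)
√(q(A) + o) = √((4582 + 79*(-57/5)) - 47819) = √((4582 - 4503/5) - 47819) = √(18407/5 - 47819) = √(-220688/5) = 4*I*√68965/5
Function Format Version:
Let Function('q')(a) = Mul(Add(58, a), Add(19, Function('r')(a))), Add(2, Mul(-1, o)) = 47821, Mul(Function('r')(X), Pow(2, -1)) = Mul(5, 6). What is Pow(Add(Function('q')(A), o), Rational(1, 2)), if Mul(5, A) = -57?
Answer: Mul(Rational(4, 5), I, Pow(68965, Rational(1, 2))) ≈ Mul(210.09, I)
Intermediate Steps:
A = Rational(-57, 5) (A = Mul(Rational(1, 5), -57) = Rational(-57, 5) ≈ -11.400)
Function('r')(X) = 60 (Function('r')(X) = Mul(2, Mul(5, 6)) = Mul(2, 30) = 60)
o = -47819 (o = Add(2, Mul(-1, 47821)) = Add(2, -47821) = -47819)
Function('q')(a) = Add(4582, Mul(79, a)) (Function('q')(a) = Mul(Add(58, a), Add(19, 60)) = Mul(Add(58, a), 79) = Add(4582, Mul(79, a)))
Pow(Add(Function('q')(A), o), Rational(1, 2)) = Pow(Add(Add(4582, Mul(79, Rational(-57, 5))), -47819), Rational(1, 2)) = Pow(Add(Add(4582, Rational(-4503, 5)), -47819), Rational(1, 2)) = Pow(Add(Rational(18407, 5), -47819), Rational(1, 2)) = Pow(Rational(-220688, 5), Rational(1, 2)) = Mul(Rational(4, 5), I, Pow(68965, Rational(1, 2)))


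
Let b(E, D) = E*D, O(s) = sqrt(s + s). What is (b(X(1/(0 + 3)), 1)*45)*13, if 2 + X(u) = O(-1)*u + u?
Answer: -975 + 195*I*sqrt(2) ≈ -975.0 + 275.77*I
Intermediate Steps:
O(s) = sqrt(2)*sqrt(s) (O(s) = sqrt(2*s) = sqrt(2)*sqrt(s))
X(u) = -2 + u + I*u*sqrt(2) (X(u) = -2 + ((sqrt(2)*sqrt(-1))*u + u) = -2 + ((sqrt(2)*I)*u + u) = -2 + ((I*sqrt(2))*u + u) = -2 + (I*u*sqrt(2) + u) = -2 + (u + I*u*sqrt(2)) = -2 + u + I*u*sqrt(2))
b(E, D) = D*E
(b(X(1/(0 + 3)), 1)*45)*13 = ((1*(-2 + 1/(0 + 3) + I*sqrt(2)/(0 + 3)))*45)*13 = ((1*(-2 + 1/3 + I*sqrt(2)/3))*45)*13 = ((1*(-5/3 + I*sqrt(2)/3))*45)*13 = ((-5/3 + I*sqrt(2)/3)*45)*13 = (-75 + 15*I*sqrt(2))*13 = -975 + 195*I*sqrt(2)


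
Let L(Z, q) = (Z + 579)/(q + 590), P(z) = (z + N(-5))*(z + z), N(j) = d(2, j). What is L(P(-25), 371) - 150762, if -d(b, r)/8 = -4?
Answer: -144882053/961 ≈ -1.5076e+5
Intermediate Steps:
d(b, r) = 32 (d(b, r) = -8*(-4) = 32)
N(j) = 32
P(z) = 2*z*(32 + z) (P(z) = (z + 32)*(z + z) = (32 + z)*(2*z) = 2*z*(32 + z))
L(Z, q) = (579 + Z)/(590 + q)
L(P(-25), 371) - 150762 = (579 + 2*(-25)*(32 - 25))/(590 + 371) - 150762 = (579 + 2*(-25)*7)/961 - 150762 = (579 - 350)/961 - 150762 = (1/961)*229 - 150762 = 229/961 - 150762 = -144882053/961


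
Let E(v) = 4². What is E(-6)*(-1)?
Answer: -16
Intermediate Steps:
E(v) = 16
E(-6)*(-1) = 16*(-1) = -16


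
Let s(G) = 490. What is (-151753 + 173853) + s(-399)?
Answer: 22590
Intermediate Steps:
(-151753 + 173853) + s(-399) = (-151753 + 173853) + 490 = 22100 + 490 = 22590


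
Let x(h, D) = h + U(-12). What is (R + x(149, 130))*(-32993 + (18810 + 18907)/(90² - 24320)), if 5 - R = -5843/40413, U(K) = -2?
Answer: -3290643599201563/655498860 ≈ -5.0201e+6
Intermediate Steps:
R = 207908/40413 (R = 5 - (-5843)/40413 = 5 - 1*(-5843/40413) = 5 + 5843/40413 = 207908/40413 ≈ 5.1446)
x(h, D) = -2 + h (x(h, D) = h - 2 = -2 + h)
(R + x(149, 130))*(-32993 + (18810 + 18907)/(90² - 24320)) = (207908/40413 + (-2 + 149))*(-32993 + (18810 + 18907)/(90² - 24320)) = (207908/40413 + 147)*(-32993 + 37717/(8100 - 24320)) = 6148619*(-32993 + 37717/(-16220))/40413 = 6148619*(-32993 + 37717*(-1/16220))/40413 = 6148619*(-32993 - 37717/16220)/40413 = (6148619/40413)*(-535184177/16220) = -3290643599201563/655498860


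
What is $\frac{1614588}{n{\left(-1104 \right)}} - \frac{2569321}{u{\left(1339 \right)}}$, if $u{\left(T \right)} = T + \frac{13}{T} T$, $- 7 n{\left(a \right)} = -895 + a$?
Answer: $\frac{10144388153}{2702648} \approx 3753.5$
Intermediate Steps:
$n{\left(a \right)} = \frac{895}{7} - \frac{a}{7}$ ($n{\left(a \right)} = - \frac{-895 + a}{7} = \frac{895}{7} - \frac{a}{7}$)
$u{\left(T \right)} = 13 + T$ ($u{\left(T \right)} = T + 13 = 13 + T$)
$\frac{1614588}{n{\left(-1104 \right)}} - \frac{2569321}{u{\left(1339 \right)}} = \frac{1614588}{\frac{895}{7} - - \frac{1104}{7}} - \frac{2569321}{13 + 1339} = \frac{1614588}{\frac{895}{7} + \frac{1104}{7}} - \frac{2569321}{1352} = \frac{1614588}{\frac{1999}{7}} - \frac{2569321}{1352} = 1614588 \cdot \frac{7}{1999} - \frac{2569321}{1352} = \frac{11302116}{1999} - \frac{2569321}{1352} = \frac{10144388153}{2702648}$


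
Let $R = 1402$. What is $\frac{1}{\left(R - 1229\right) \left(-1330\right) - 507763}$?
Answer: $- \frac{1}{737853} \approx -1.3553 \cdot 10^{-6}$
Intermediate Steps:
$\frac{1}{\left(R - 1229\right) \left(-1330\right) - 507763} = \frac{1}{\left(1402 - 1229\right) \left(-1330\right) - 507763} = \frac{1}{173 \left(-1330\right) - 507763} = \frac{1}{-230090 - 507763} = \frac{1}{-737853} = - \frac{1}{737853}$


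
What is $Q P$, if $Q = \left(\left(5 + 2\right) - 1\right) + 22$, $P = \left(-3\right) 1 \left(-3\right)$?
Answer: $252$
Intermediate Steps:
$P = 9$ ($P = \left(-3\right) \left(-3\right) = 9$)
$Q = 28$ ($Q = \left(7 - 1\right) + 22 = 6 + 22 = 28$)
$Q P = 28 \cdot 9 = 252$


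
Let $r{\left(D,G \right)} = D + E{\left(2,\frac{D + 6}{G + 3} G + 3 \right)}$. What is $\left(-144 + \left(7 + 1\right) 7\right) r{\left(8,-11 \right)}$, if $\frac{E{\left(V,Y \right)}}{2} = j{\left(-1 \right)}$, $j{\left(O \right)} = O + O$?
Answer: $-352$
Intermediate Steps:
$j{\left(O \right)} = 2 O$
$E{\left(V,Y \right)} = -4$ ($E{\left(V,Y \right)} = 2 \cdot 2 \left(-1\right) = 2 \left(-2\right) = -4$)
$r{\left(D,G \right)} = -4 + D$ ($r{\left(D,G \right)} = D - 4 = -4 + D$)
$\left(-144 + \left(7 + 1\right) 7\right) r{\left(8,-11 \right)} = \left(-144 + \left(7 + 1\right) 7\right) \left(-4 + 8\right) = \left(-144 + 8 \cdot 7\right) 4 = \left(-144 + 56\right) 4 = \left(-88\right) 4 = -352$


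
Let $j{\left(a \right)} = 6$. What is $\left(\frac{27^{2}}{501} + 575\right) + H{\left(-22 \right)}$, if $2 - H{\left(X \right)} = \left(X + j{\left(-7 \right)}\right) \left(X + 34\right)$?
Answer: $\frac{128666}{167} \approx 770.46$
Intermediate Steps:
$H{\left(X \right)} = 2 - \left(6 + X\right) \left(34 + X\right)$ ($H{\left(X \right)} = 2 - \left(X + 6\right) \left(X + 34\right) = 2 - \left(6 + X\right) \left(34 + X\right)$)
$\left(\frac{27^{2}}{501} + 575\right) + H{\left(-22 \right)} = \left(\frac{27^{2}}{501} + 575\right) - -194 = \left(729 \cdot \frac{1}{501} + 575\right) - -194 = \left(\frac{243}{167} + 575\right) - -194 = \frac{96268}{167} + 194 = \frac{128666}{167}$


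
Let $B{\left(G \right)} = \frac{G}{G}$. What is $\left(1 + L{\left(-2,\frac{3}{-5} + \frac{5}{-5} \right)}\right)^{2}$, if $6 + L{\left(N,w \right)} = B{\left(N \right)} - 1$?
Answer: $25$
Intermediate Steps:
$B{\left(G \right)} = 1$
$L{\left(N,w \right)} = -6$ ($L{\left(N,w \right)} = -6 + \left(1 - 1\right) = -6 + 0 = -6$)
$\left(1 + L{\left(-2,\frac{3}{-5} + \frac{5}{-5} \right)}\right)^{2} = \left(1 - 6\right)^{2} = \left(-5\right)^{2} = 25$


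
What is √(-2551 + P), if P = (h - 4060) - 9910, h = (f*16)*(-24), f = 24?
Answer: I*√25737 ≈ 160.43*I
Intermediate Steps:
h = -9216 (h = (24*16)*(-24) = 384*(-24) = -9216)
P = -23186 (P = (-9216 - 4060) - 9910 = -13276 - 9910 = -23186)
√(-2551 + P) = √(-2551 - 23186) = √(-25737) = I*√25737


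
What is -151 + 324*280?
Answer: 90569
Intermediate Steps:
-151 + 324*280 = -151 + 90720 = 90569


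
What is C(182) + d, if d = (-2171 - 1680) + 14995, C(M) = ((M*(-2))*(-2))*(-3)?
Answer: 8960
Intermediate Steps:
C(M) = -12*M (C(M) = (-2*M*(-2))*(-3) = (4*M)*(-3) = -12*M)
d = 11144 (d = -3851 + 14995 = 11144)
C(182) + d = -12*182 + 11144 = -2184 + 11144 = 8960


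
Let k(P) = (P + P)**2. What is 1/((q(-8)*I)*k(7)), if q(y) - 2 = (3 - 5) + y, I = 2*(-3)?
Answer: 1/9408 ≈ 0.00010629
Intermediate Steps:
I = -6
q(y) = y (q(y) = 2 + ((3 - 5) + y) = 2 + (-2 + y) = y)
k(P) = 4*P**2 (k(P) = (2*P)**2 = 4*P**2)
1/((q(-8)*I)*k(7)) = 1/((-8*(-6))*(4*7**2)) = 1/(48*(4*49)) = 1/(48*196) = 1/9408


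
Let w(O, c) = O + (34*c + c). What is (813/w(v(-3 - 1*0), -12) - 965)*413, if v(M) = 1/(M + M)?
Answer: -1006746559/2521 ≈ -3.9934e+5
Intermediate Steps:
v(M) = 1/(2*M)
w(O, c) = O + 35*c
(813/w(v(-3 - 1*0), -12) - 965)*413 = (813/(1/(2*(-3 - 1*0)) + 35*(-12)) - 965)*413 = (813/(1/(2*(-3 + 0)) - 420) - 965)*413 = (813/((½)/(-3) - 420) - 965)*413 = (813/((½)*(-⅓) - 420) - 965)*413 = (813/(-⅙ - 420) - 965)*413 = (813/(-2521/6) - 965)*413 = (813*(-6/2521) - 965)*413 = (-4878/2521 - 965)*413 = -2437643/2521*413 = -1006746559/2521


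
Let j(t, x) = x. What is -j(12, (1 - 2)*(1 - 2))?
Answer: -1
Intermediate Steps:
-j(12, (1 - 2)*(1 - 2)) = -(1 - 2)*(1 - 2) = -(-1)*(-1) = -1*1 = -1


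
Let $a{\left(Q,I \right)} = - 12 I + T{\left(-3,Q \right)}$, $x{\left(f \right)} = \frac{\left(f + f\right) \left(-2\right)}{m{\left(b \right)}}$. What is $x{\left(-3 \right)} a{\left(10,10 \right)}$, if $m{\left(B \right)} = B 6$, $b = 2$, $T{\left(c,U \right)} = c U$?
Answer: $-150$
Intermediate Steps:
$T{\left(c,U \right)} = U c$
$m{\left(B \right)} = 6 B$
$x{\left(f \right)} = - \frac{f}{3}$ ($x{\left(f \right)} = \frac{\left(f + f\right) \left(-2\right)}{6 \cdot 2} = \frac{2 f \left(-2\right)}{12} = - 4 f \frac{1}{12} = - \frac{f}{3}$)
$a{\left(Q,I \right)} = - 12 I - 3 Q$ ($a{\left(Q,I \right)} = - 12 I + Q \left(-3\right) = - 12 I - 3 Q$)
$x{\left(-3 \right)} a{\left(10,10 \right)} = \left(- \frac{1}{3}\right) \left(-3\right) \left(\left(-12\right) 10 - 30\right) = 1 \left(-120 - 30\right) = 1 \left(-150\right) = -150$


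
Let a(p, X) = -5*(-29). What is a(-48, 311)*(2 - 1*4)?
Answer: -290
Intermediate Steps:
a(p, X) = 145
a(-48, 311)*(2 - 1*4) = 145*(2 - 1*4) = 145*(2 - 4) = 145*(-2) = -290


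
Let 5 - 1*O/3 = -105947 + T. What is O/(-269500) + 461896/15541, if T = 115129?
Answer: 17844118753/598328500 ≈ 29.823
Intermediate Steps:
O = -27531 (O = 15 - 3*(-105947 + 115129) = 15 - 3*9182 = 15 - 27546 = -27531)
O/(-269500) + 461896/15541 = -27531/(-269500) + 461896/15541 = -27531*(-1/269500) + 461896*(1/15541) = 3933/38500 + 461896/15541 = 17844118753/598328500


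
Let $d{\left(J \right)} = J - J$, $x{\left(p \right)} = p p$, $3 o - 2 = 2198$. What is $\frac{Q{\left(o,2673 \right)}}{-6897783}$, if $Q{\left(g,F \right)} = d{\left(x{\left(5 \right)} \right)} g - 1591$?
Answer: $\frac{1591}{6897783} \approx 0.00023065$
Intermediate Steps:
$o = \frac{2200}{3}$ ($o = \frac{2}{3} + \frac{1}{3} \cdot 2198 = \frac{2}{3} + \frac{2198}{3} = \frac{2200}{3} \approx 733.33$)
$x{\left(p \right)} = p^{2}$
$d{\left(J \right)} = 0$
$Q{\left(g,F \right)} = -1591$ ($Q{\left(g,F \right)} = 0 g - 1591 = 0 - 1591 = -1591$)
$\frac{Q{\left(o,2673 \right)}}{-6897783} = - \frac{1591}{-6897783} = \left(-1591\right) \left(- \frac{1}{6897783}\right) = \frac{1591}{6897783}$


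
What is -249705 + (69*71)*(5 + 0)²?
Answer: -127230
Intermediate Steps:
-249705 + (69*71)*(5 + 0)² = -249705 + 4899*5² = -249705 + 4899*25 = -249705 + 122475 = -127230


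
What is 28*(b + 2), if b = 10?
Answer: 336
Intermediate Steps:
28*(b + 2) = 28*(10 + 2) = 28*12 = 336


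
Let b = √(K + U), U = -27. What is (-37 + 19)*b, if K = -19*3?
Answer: -36*I*√21 ≈ -164.97*I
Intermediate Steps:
K = -57
b = 2*I*√21 (b = √(-57 - 27) = √(-84) = 2*I*√21 ≈ 9.1651*I)
(-37 + 19)*b = (-37 + 19)*(2*I*√21) = -36*I*√21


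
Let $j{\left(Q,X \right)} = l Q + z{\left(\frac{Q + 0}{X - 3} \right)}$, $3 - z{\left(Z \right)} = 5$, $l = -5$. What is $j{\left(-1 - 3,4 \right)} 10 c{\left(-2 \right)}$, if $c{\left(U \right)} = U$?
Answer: $-360$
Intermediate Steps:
$z{\left(Z \right)} = -2$ ($z{\left(Z \right)} = 3 - 5 = -2$)
$j{\left(Q,X \right)} = -2 - 5 Q$ ($j{\left(Q,X \right)} = - 5 Q - 2 = -2 - 5 Q$)
$j{\left(-1 - 3,4 \right)} 10 c{\left(-2 \right)} = \left(-2 - 5 \left(-1 - 3\right)\right) 10 \left(-2\right) = \left(-2 - -20\right) 10 \left(-2\right) = \left(-2 + 20\right) 10 \left(-2\right) = 18 \cdot 10 \left(-2\right) = 180 \left(-2\right) = -360$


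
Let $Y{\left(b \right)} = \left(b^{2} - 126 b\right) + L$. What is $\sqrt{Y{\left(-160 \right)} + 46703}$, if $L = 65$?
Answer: $4 \sqrt{5783} \approx 304.18$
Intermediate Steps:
$Y{\left(b \right)} = 65 + b^{2} - 126 b$ ($Y{\left(b \right)} = \left(b^{2} - 126 b\right) + 65 = 65 + b^{2} - 126 b$)
$\sqrt{Y{\left(-160 \right)} + 46703} = \sqrt{\left(65 + \left(-160\right)^{2} - -20160\right) + 46703} = \sqrt{\left(65 + 25600 + 20160\right) + 46703} = \sqrt{45825 + 46703} = \sqrt{92528} = 4 \sqrt{5783}$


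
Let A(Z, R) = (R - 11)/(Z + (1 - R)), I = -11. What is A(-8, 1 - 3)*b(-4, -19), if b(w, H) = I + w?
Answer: -39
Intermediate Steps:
A(Z, R) = (-11 + R)/(1 + Z - R)
b(w, H) = -11 + w
A(-8, 1 - 3)*b(-4, -19) = ((-11 + (1 - 3))/(1 - 8 - (1 - 3)))*(-11 - 4) = ((-11 - 2)/(1 - 8 - 1*(-2)))*(-15) = (-13/(1 - 8 + 2))*(-15) = (-13/(-5))*(-15) = -⅕*(-13)*(-15) = (13/5)*(-15) = -39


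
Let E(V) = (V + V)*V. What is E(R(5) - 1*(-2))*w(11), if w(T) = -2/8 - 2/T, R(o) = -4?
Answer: -38/11 ≈ -3.4545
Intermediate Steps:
E(V) = 2*V² (E(V) = (2*V)*V = 2*V²)
w(T) = -¼ - 2/T (w(T) = -2*⅛ - 2/T = -¼ - 2/T)
E(R(5) - 1*(-2))*w(11) = (2*(-4 - 1*(-2))²)*((¼)*(-8 - 1*11)/11) = (2*(-4 + 2)²)*((¼)*(1/11)*(-8 - 11)) = (2*(-2)²)*((¼)*(1/11)*(-19)) = (2*4)*(-19/44) = 8*(-19/44) = -38/11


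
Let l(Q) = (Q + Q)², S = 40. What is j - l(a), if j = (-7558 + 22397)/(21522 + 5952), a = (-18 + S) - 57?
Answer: -7084619/1446 ≈ -4899.5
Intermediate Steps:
a = -35 (a = (-18 + 40) - 57 = 22 - 57 = -35)
j = 781/1446 (j = 14839/27474 = 14839*(1/27474) = 781/1446 ≈ 0.54011)
l(Q) = 4*Q² (l(Q) = (2*Q)² = 4*Q²)
j - l(a) = 781/1446 - 4*(-35)² = 781/1446 - 4*1225 = 781/1446 - 1*4900 = 781/1446 - 4900 = -7084619/1446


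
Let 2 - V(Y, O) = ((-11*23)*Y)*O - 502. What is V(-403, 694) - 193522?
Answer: -70952564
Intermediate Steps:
V(Y, O) = 504 + 253*O*Y (V(Y, O) = 2 - (((-11*23)*Y)*O - 502) = 2 - ((-253*Y)*O - 502) = 2 - (-253*O*Y - 502) = 2 - (-502 - 253*O*Y) = 2 + (502 + 253*O*Y) = 504 + 253*O*Y)
V(-403, 694) - 193522 = (504 + 253*694*(-403)) - 193522 = (504 - 70759546) - 193522 = -70759042 - 193522 = -70952564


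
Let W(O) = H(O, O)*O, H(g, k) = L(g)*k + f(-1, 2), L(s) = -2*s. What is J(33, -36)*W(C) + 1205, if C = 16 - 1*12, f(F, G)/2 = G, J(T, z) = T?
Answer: -2491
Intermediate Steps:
f(F, G) = 2*G
C = 4 (C = 16 - 12 = 4)
H(g, k) = 4 - 2*g*k (H(g, k) = (-2*g)*k + 2*2 = -2*g*k + 4 = 4 - 2*g*k)
W(O) = O*(4 - 2*O²) (W(O) = (4 - 2*O*O)*O = (4 - 2*O²)*O = O*(4 - 2*O²))
J(33, -36)*W(C) + 1205 = 33*(2*4*(2 - 1*4²)) + 1205 = 33*(2*4*(2 - 1*16)) + 1205 = 33*(2*4*(2 - 16)) + 1205 = 33*(2*4*(-14)) + 1205 = 33*(-112) + 1205 = -3696 + 1205 = -2491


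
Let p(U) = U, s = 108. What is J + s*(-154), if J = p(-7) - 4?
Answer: -16643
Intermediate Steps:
J = -11 (J = -7 - 4 = -11)
J + s*(-154) = -11 + 108*(-154) = -11 - 16632 = -16643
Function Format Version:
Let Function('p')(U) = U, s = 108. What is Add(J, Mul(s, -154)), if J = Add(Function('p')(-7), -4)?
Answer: -16643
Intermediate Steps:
J = -11 (J = Add(-7, -4) = -11)
Add(J, Mul(s, -154)) = Add(-11, Mul(108, -154)) = Add(-11, -16632) = -16643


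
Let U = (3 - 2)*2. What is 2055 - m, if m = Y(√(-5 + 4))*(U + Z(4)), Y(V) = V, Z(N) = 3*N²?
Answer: 2055 - 50*I ≈ 2055.0 - 50.0*I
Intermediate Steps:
U = 2 (U = 1*2 = 2)
m = 50*I (m = √(-5 + 4)*(2 + 3*4²) = √(-1)*(2 + 3*16) = I*(2 + 48) = I*50 = 50*I ≈ 50.0*I)
2055 - m = 2055 - 50*I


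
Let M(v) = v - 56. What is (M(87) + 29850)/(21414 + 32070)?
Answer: 29881/53484 ≈ 0.55869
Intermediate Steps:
M(v) = -56 + v
(M(87) + 29850)/(21414 + 32070) = ((-56 + 87) + 29850)/(21414 + 32070) = (31 + 29850)/53484 = 29881*(1/53484) = 29881/53484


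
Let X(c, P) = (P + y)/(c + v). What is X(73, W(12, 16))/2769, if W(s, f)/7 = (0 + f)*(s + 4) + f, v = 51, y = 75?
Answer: 1979/343356 ≈ 0.0057637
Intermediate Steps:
W(s, f) = 7*f + 7*f*(4 + s) (W(s, f) = 7*((0 + f)*(s + 4) + f) = 7*(f*(4 + s) + f) = 7*(f + f*(4 + s)) = 7*f + 7*f*(4 + s))
X(c, P) = (75 + P)/(51 + c) (X(c, P) = (P + 75)/(c + 51) = (75 + P)/(51 + c))
X(73, W(12, 16))/2769 = ((75 + 7*16*(5 + 12))/(51 + 73))/2769 = ((75 + 7*16*17)/124)*(1/2769) = ((75 + 1904)/124)*(1/2769) = ((1/124)*1979)*(1/2769) = (1979/124)*(1/2769) = 1979/343356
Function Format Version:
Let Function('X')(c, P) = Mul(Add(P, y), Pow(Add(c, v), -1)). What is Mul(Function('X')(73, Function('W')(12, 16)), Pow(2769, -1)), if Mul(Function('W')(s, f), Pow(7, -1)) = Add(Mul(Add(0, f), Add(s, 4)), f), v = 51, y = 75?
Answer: Rational(1979, 343356) ≈ 0.0057637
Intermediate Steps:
Function('W')(s, f) = Add(Mul(7, f), Mul(7, f, Add(4, s))) (Function('W')(s, f) = Mul(7, Add(Mul(Add(0, f), Add(s, 4)), f)) = Mul(7, Add(Mul(f, Add(4, s)), f)) = Mul(7, Add(f, Mul(f, Add(4, s)))) = Add(Mul(7, f), Mul(7, f, Add(4, s))))
Function('X')(c, P) = Mul(Pow(Add(51, c), -1), Add(75, P)) (Function('X')(c, P) = Mul(Add(P, 75), Pow(Add(c, 51), -1)) = Mul(Add(75, P), Pow(Add(51, c), -1)) = Mul(Pow(Add(51, c), -1), Add(75, P)))
Mul(Function('X')(73, Function('W')(12, 16)), Pow(2769, -1)) = Mul(Mul(Pow(Add(51, 73), -1), Add(75, Mul(7, 16, Add(5, 12)))), Pow(2769, -1)) = Mul(Mul(Pow(124, -1), Add(75, Mul(7, 16, 17))), Rational(1, 2769)) = Mul(Mul(Rational(1, 124), Add(75, 1904)), Rational(1, 2769)) = Mul(Mul(Rational(1, 124), 1979), Rational(1, 2769)) = Mul(Rational(1979, 124), Rational(1, 2769)) = Rational(1979, 343356)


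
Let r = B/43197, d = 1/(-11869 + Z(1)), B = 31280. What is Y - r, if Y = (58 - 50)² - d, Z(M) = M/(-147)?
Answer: 280527292823/4433394504 ≈ 63.276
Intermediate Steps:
Z(M) = -M/147 (Z(M) = M*(-1/147) = -M/147)
d = -147/1744744 (d = 1/(-11869 - 1/147*1) = 1/(-11869 - 1/147) = 1/(-1744744/147) = -147/1744744 ≈ -8.4253e-5)
r = 1840/2541 (r = 31280/43197 = 31280*(1/43197) = 1840/2541 ≈ 0.72412)
Y = 111663763/1744744 (Y = (58 - 50)² - 1*(-147/1744744) = 8² + 147/1744744 = 64 + 147/1744744 = 111663763/1744744 ≈ 64.000)
Y - r = 111663763/1744744 - 1*1840/2541 = 111663763/1744744 - 1840/2541 = 280527292823/4433394504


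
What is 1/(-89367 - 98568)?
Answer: -1/187935 ≈ -5.3210e-6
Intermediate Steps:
1/(-89367 - 98568) = 1/(-187935) = -1/187935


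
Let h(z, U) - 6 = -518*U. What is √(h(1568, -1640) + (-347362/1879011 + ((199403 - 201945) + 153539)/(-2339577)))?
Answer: 17*√8658486788841080745885483/54272727387 ≈ 921.70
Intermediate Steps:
h(z, U) = 6 - 518*U
√(h(1568, -1640) + (-347362/1879011 + ((199403 - 201945) + 153539)/(-2339577))) = √((6 - 518*(-1640)) + (-347362/1879011 + ((199403 - 201945) + 153539)/(-2339577))) = √((6 + 849520) + (-347362*1/1879011 + (-2542 + 153539)*(-1/2339577))) = √(849526 + (-347362/1879011 + 150997*(-1/2339577))) = √(849526 + (-347362/1879011 - 150997/2339577)) = √(849526 - 40607598883/162818182161) = √(138318238410906803/162818182161) = 17*√8658486788841080745885483/54272727387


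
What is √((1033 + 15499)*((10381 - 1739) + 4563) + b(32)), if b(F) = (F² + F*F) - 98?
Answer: √218307010 ≈ 14775.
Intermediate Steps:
b(F) = -98 + 2*F² (b(F) = (F² + F²) - 98 = 2*F² - 98 = -98 + 2*F²)
√((1033 + 15499)*((10381 - 1739) + 4563) + b(32)) = √((1033 + 15499)*((10381 - 1739) + 4563) + (-98 + 2*32²)) = √(16532*(8642 + 4563) + (-98 + 2*1024)) = √(16532*13205 + (-98 + 2048)) = √(218305060 + 1950) = √218307010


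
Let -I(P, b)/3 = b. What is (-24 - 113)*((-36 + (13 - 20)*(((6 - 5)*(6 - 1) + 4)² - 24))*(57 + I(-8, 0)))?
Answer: 3396915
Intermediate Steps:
I(P, b) = -3*b
(-24 - 113)*((-36 + (13 - 20)*(((6 - 5)*(6 - 1) + 4)² - 24))*(57 + I(-8, 0))) = (-24 - 113)*((-36 + (13 - 20)*(((6 - 5)*(6 - 1) + 4)² - 24))*(57 - 3*0)) = -137*(-36 - 7*((1*5 + 4)² - 24))*(57 + 0) = -137*(-36 - 7*((5 + 4)² - 24))*57 = -137*(-36 - 7*(9² - 24))*57 = -137*(-36 - 7*(81 - 24))*57 = -137*(-36 - 7*57)*57 = -137*(-36 - 399)*57 = -(-59595)*57 = -137*(-24795) = 3396915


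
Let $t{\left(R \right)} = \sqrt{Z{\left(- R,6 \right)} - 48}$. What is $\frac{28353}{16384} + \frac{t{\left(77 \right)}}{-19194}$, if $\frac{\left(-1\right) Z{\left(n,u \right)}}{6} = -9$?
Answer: $\frac{28353}{16384} - \frac{\sqrt{6}}{19194} \approx 1.7304$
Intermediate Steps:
$Z{\left(n,u \right)} = 54$ ($Z{\left(n,u \right)} = \left(-6\right) \left(-9\right) = 54$)
$t{\left(R \right)} = \sqrt{6}$ ($t{\left(R \right)} = \sqrt{54 - 48} = \sqrt{6}$)
$\frac{28353}{16384} + \frac{t{\left(77 \right)}}{-19194} = \frac{28353}{16384} + \frac{\sqrt{6}}{-19194} = 28353 \cdot \frac{1}{16384} + \sqrt{6} \left(- \frac{1}{19194}\right) = \frac{28353}{16384} - \frac{\sqrt{6}}{19194}$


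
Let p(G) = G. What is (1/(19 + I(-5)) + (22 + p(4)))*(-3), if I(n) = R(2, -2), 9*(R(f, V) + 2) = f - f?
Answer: -1329/17 ≈ -78.177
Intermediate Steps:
R(f, V) = -2 (R(f, V) = -2 + (f - f)/9 = -2 + (⅑)*0 = -2 + 0 = -2)
I(n) = -2
(1/(19 + I(-5)) + (22 + p(4)))*(-3) = (1/(19 - 2) + (22 + 4))*(-3) = (1/17 + 26)*(-3) = (443/17)*(-3) = -1329/17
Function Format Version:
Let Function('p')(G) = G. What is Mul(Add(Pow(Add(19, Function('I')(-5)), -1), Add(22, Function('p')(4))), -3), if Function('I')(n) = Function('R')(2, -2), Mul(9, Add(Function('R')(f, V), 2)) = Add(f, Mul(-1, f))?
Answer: Rational(-1329, 17) ≈ -78.177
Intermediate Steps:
Function('R')(f, V) = -2 (Function('R')(f, V) = Add(-2, Mul(Rational(1, 9), Add(f, Mul(-1, f)))) = Add(-2, Mul(Rational(1, 9), 0)) = Add(-2, 0) = -2)
Function('I')(n) = -2
Mul(Add(Pow(Add(19, Function('I')(-5)), -1), Add(22, Function('p')(4))), -3) = Mul(Add(Pow(Add(19, -2), -1), Add(22, 4)), -3) = Mul(Add(Pow(17, -1), 26), -3) = Mul(Add(Rational(1, 17), 26), -3) = Mul(Rational(443, 17), -3) = Rational(-1329, 17)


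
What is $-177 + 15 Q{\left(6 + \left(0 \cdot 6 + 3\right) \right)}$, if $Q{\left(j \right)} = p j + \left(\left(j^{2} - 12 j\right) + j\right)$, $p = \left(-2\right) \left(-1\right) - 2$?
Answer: $-447$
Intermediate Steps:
$p = 0$ ($p = 2 - 2 = 0$)
$Q{\left(j \right)} = j^{2} - 11 j$ ($Q{\left(j \right)} = 0 j + \left(\left(j^{2} - 12 j\right) + j\right) = 0 + \left(j^{2} - 11 j\right) = j^{2} - 11 j$)
$-177 + 15 Q{\left(6 + \left(0 \cdot 6 + 3\right) \right)} = -177 + 15 \left(6 + \left(0 \cdot 6 + 3\right)\right) \left(-11 + \left(6 + \left(0 \cdot 6 + 3\right)\right)\right) = -177 + 15 \left(6 + \left(0 + 3\right)\right) \left(-11 + \left(6 + \left(0 + 3\right)\right)\right) = -177 + 15 \left(6 + 3\right) \left(-11 + \left(6 + 3\right)\right) = -177 + 15 \cdot 9 \left(-11 + 9\right) = -177 + 15 \cdot 9 \left(-2\right) = -177 + 15 \left(-18\right) = -177 - 270 = -447$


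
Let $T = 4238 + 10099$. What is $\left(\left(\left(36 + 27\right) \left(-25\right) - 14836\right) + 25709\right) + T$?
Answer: $23635$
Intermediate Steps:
$T = 14337$
$\left(\left(\left(36 + 27\right) \left(-25\right) - 14836\right) + 25709\right) + T = \left(\left(\left(36 + 27\right) \left(-25\right) - 14836\right) + 25709\right) + 14337 = \left(\left(63 \left(-25\right) - 14836\right) + 25709\right) + 14337 = \left(\left(-1575 - 14836\right) + 25709\right) + 14337 = \left(-16411 + 25709\right) + 14337 = 9298 + 14337 = 23635$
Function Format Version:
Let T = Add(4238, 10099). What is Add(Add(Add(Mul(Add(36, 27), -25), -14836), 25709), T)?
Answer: 23635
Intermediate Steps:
T = 14337
Add(Add(Add(Mul(Add(36, 27), -25), -14836), 25709), T) = Add(Add(Add(Mul(Add(36, 27), -25), -14836), 25709), 14337) = Add(Add(Add(Mul(63, -25), -14836), 25709), 14337) = Add(Add(Add(-1575, -14836), 25709), 14337) = Add(Add(-16411, 25709), 14337) = Add(9298, 14337) = 23635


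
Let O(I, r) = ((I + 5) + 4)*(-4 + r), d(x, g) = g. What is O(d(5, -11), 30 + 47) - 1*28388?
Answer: -28534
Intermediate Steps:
O(I, r) = (-4 + r)*(9 + I) (O(I, r) = ((5 + I) + 4)*(-4 + r) = (9 + I)*(-4 + r) = (-4 + r)*(9 + I))
O(d(5, -11), 30 + 47) - 1*28388 = (-36 - 4*(-11) + 9*(30 + 47) - 11*(30 + 47)) - 1*28388 = (-36 + 44 + 9*77 - 11*77) - 28388 = (-36 + 44 + 693 - 847) - 28388 = -146 - 28388 = -28534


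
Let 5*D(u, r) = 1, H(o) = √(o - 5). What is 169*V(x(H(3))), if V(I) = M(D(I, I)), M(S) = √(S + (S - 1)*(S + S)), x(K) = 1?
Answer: 169*I*√3/5 ≈ 58.543*I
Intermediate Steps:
H(o) = √(-5 + o)
D(u, r) = ⅕ (D(u, r) = (⅕)*1 = ⅕)
M(S) = √(S + 2*S*(-1 + S)) (M(S) = √(S + (-1 + S)*(2*S)) = √(S + 2*S*(-1 + S)))
V(I) = I*√3/5 (V(I) = √((-1 + 2*(⅕))/5) = √((-1 + ⅖)/5) = √((⅕)*(-⅗)) = √(-3/25) = I*√3/5)
169*V(x(H(3))) = 169*(I*√3/5) = 169*I*√3/5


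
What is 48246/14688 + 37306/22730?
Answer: 8061677/1636560 ≈ 4.9260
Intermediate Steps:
48246/14688 + 37306/22730 = 48246*(1/14688) + 37306*(1/22730) = 473/144 + 18653/11365 = 8061677/1636560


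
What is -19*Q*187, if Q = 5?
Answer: -17765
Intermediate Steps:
-19*Q*187 = -19*5*187 = -95*187 = -17765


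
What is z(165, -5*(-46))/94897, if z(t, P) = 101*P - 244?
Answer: 22986/94897 ≈ 0.24222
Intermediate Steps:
z(t, P) = -244 + 101*P
z(165, -5*(-46))/94897 = (-244 + 101*(-5*(-46)))/94897 = (-244 + 101*230)*(1/94897) = (-244 + 23230)*(1/94897) = 22986*(1/94897) = 22986/94897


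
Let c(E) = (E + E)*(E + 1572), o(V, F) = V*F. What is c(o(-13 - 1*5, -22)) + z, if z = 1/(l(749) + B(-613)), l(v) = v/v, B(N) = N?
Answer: 953897471/612 ≈ 1.5587e+6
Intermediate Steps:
l(v) = 1
o(V, F) = F*V
c(E) = 2*E*(1572 + E) (c(E) = (2*E)*(1572 + E) = 2*E*(1572 + E))
z = -1/612 (z = 1/(1 - 613) = 1/(-612) = -1/612 ≈ -0.0016340)
c(o(-13 - 1*5, -22)) + z = 2*(-22*(-13 - 1*5))*(1572 - 22*(-13 - 1*5)) - 1/612 = 2*(-22*(-13 - 5))*(1572 - 22*(-13 - 5)) - 1/612 = 2*(-22*(-18))*(1572 - 22*(-18)) - 1/612 = 2*396*(1572 + 396) - 1/612 = 2*396*1968 - 1/612 = 1558656 - 1/612 = 953897471/612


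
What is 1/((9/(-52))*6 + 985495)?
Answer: 26/25622843 ≈ 1.0147e-6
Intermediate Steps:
1/((9/(-52))*6 + 985495) = 1/((9*(-1/52))*6 + 985495) = 1/(-9/52*6 + 985495) = 1/(-27/26 + 985495) = 1/(25622843/26) = 26/25622843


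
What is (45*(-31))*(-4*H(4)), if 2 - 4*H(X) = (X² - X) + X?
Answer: -19530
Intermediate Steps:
H(X) = ½ - X²/4 (H(X) = ½ - ((X² - X) + X)/4 = ½ - X²/4)
(45*(-31))*(-4*H(4)) = (45*(-31))*(-4*(½ - ¼*4²)) = -(-5580)*(½ - ¼*16) = -(-5580)*(½ - 4) = -(-5580)*(-7)/2 = -1395*14 = -19530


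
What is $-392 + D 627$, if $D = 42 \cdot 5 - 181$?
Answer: $17791$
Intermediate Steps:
$D = 29$ ($D = 210 - 181 = 29$)
$-392 + D 627 = -392 + 29 \cdot 627 = -392 + 18183 = 17791$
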